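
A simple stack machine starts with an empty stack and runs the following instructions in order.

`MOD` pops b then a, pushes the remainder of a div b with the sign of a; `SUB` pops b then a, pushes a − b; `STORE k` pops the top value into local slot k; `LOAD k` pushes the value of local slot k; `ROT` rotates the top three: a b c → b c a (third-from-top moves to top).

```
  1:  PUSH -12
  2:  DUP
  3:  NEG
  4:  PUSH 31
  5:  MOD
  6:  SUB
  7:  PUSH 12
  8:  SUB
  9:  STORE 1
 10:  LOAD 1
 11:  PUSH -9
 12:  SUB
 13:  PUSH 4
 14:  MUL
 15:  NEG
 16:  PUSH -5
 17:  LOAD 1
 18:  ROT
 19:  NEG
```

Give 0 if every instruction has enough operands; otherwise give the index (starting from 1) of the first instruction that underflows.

PUSH -12 -> [-12]
DUP      -> [-12, -12]
NEG      -> [-12, 12]
PUSH 31  -> [-12, 12, 31]
MOD      -> [-12, 12]
SUB      -> [-24]
PUSH 12  -> [-24, 12]
SUB      -> [-36]
STORE 1  -> []
LOAD 1   -> [-36]
PUSH -9  -> [-36, -9]
SUB      -> [-27]
PUSH 4   -> [-27, 4]
MUL      -> [-108]
NEG      -> [108]
PUSH -5  -> [108, -5]
LOAD 1   -> [108, -5, -36]
ROT      -> [-5, -36, 108]
NEG      -> [-5, -36, -108]

0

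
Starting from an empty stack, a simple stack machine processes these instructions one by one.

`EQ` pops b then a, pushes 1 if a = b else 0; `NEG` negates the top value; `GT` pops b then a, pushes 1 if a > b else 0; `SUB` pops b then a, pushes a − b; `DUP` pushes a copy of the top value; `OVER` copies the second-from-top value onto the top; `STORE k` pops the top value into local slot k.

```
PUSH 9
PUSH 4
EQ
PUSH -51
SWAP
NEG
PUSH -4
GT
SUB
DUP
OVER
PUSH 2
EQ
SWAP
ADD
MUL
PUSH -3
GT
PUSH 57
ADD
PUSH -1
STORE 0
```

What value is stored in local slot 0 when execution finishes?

-1

PUSH 9    [9]
PUSH 4    [9, 4]
EQ        [0]
PUSH -51  [0, -51]
SWAP      [-51, 0]
NEG       [-51, 0]
PUSH -4   [-51, 0, -4]
GT        [-51, 1]
SUB       [-52]
DUP       [-52, -52]
OVER      [-52, -52, -52]
PUSH 2    [-52, -52, -52, 2]
EQ        [-52, -52, 0]
SWAP      [-52, 0, -52]
ADD       [-52, -52]
MUL       [2704]
PUSH -3   [2704, -3]
GT        [1]
PUSH 57   [1, 57]
ADD       [58]
PUSH -1   [58, -1]
STORE 0   [58]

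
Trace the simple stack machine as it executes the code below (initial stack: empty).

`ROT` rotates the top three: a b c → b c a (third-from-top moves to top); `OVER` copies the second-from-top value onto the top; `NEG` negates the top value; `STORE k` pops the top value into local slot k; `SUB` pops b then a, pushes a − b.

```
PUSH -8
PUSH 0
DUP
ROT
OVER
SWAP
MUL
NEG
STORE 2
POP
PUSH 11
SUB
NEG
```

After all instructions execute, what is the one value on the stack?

PUSH -8 → [-8]
PUSH 0  → [-8, 0]
DUP     → [-8, 0, 0]
ROT     → [0, 0, -8]
OVER    → [0, 0, -8, 0]
SWAP    → [0, 0, 0, -8]
MUL     → [0, 0, 0]
NEG     → [0, 0, 0]
STORE 2 → [0, 0]
POP     → [0]
PUSH 11 → [0, 11]
SUB     → [-11]
NEG     → [11]

11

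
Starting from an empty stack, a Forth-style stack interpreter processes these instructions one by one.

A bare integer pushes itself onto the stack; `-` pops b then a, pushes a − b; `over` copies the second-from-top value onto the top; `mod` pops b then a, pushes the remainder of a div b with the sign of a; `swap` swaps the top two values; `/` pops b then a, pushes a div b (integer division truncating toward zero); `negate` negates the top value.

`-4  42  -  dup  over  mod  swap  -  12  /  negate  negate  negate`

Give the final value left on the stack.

-4     → [-4]
42     → [-4, 42]
-      → [-46]
dup    → [-46, -46]
over   → [-46, -46, -46]
mod    → [-46, 0]
swap   → [0, -46]
-      → [46]
12     → [46, 12]
/      → [3]
negate → [-3]
negate → [3]
negate → [-3]

-3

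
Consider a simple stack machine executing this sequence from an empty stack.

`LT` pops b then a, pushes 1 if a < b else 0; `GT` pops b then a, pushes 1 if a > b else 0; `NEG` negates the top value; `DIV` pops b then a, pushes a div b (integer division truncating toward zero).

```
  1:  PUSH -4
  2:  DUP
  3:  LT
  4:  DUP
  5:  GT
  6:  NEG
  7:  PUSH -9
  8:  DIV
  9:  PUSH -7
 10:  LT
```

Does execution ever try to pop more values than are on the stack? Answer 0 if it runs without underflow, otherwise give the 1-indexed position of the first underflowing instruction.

PUSH -4 -> -4
DUP     -> -4 -4
LT      -> 0
DUP     -> 0 0
GT      -> 0
NEG     -> 0
PUSH -9 -> 0 -9
DIV     -> 0
PUSH -7 -> 0 -7
LT      -> 0

0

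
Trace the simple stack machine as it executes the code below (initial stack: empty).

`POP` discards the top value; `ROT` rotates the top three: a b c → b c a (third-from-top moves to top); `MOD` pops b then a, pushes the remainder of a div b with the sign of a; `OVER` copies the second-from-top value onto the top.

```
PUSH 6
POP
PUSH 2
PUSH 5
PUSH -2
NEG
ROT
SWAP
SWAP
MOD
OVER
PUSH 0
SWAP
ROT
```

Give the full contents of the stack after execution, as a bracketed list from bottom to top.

PUSH 6   6
POP      (empty)
PUSH 2   2
PUSH 5   2 5
PUSH -2  2 5 -2
NEG      2 5 2
ROT      5 2 2
SWAP     5 2 2
SWAP     5 2 2
MOD      5 0
OVER     5 0 5
PUSH 0   5 0 5 0
SWAP     5 0 0 5
ROT      5 0 5 0

[5, 0, 5, 0]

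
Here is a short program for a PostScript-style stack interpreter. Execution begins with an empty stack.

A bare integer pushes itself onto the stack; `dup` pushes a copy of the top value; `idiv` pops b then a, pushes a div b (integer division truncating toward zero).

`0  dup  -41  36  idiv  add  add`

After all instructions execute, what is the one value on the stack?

-1

0    → [0]
dup  → [0, 0]
-41  → [0, 0, -41]
36   → [0, 0, -41, 36]
idiv → [0, 0, -1]
add  → [0, -1]
add  → [-1]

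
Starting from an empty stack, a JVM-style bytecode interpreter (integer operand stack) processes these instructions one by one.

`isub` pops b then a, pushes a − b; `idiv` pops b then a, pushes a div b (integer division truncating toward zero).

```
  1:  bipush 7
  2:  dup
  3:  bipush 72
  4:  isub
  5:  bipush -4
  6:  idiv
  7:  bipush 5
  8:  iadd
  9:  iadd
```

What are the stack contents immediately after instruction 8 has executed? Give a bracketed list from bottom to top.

[7, 21]

bipush 7  -> [7]
dup       -> [7, 7]
bipush 72 -> [7, 7, 72]
isub      -> [7, -65]
bipush -4 -> [7, -65, -4]
idiv      -> [7, 16]
bipush 5  -> [7, 16, 5]
iadd      -> [7, 21]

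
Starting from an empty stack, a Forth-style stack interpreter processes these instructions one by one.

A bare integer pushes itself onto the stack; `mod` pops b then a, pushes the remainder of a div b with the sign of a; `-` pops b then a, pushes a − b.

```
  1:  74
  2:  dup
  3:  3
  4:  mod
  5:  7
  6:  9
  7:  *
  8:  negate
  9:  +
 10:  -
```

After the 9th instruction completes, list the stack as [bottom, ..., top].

[74, -61]

74     : 74
dup    : 74 74
3      : 74 74 3
mod    : 74 2
7      : 74 2 7
9      : 74 2 7 9
*      : 74 2 63
negate : 74 2 -63
+      : 74 -61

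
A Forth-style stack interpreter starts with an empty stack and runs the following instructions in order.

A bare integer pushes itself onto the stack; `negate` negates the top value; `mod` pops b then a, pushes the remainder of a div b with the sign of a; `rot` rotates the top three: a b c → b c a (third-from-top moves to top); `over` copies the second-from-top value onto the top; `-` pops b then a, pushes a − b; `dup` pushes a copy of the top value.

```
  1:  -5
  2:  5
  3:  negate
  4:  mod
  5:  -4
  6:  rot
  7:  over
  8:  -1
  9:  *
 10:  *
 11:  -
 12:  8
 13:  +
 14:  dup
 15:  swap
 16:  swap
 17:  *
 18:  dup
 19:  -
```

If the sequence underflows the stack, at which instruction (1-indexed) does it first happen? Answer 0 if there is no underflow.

-5     -> [-5]
5      -> [-5, 5]
negate -> [-5, -5]
mod    -> [0]
-4     -> [0, -4]
rot  — needs 3 operands, stack has 2 → underflow

6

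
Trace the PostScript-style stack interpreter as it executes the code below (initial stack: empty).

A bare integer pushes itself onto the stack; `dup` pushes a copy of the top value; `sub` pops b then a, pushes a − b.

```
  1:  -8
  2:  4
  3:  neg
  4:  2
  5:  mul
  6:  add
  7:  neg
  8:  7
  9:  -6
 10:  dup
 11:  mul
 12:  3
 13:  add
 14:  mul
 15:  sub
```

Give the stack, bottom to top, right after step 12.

[16, 7, 36, 3]

-8  : -8
4   : -8 4
neg : -8 -4
2   : -8 -4 2
mul : -8 -8
add : -16
neg : 16
7   : 16 7
-6  : 16 7 -6
dup : 16 7 -6 -6
mul : 16 7 36
3   : 16 7 36 3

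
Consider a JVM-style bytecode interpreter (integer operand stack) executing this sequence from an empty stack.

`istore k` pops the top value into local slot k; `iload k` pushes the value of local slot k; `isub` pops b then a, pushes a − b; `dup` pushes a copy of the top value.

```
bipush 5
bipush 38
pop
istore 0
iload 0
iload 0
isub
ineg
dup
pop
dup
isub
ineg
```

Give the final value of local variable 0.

5

bipush 5  → [5]
bipush 38 → [5, 38]
pop       → [5]
istore 0  → []
iload 0   → [5]
iload 0   → [5, 5]
isub      → [0]
ineg      → [0]
dup       → [0, 0]
pop       → [0]
dup       → [0, 0]
isub      → [0]
ineg      → [0]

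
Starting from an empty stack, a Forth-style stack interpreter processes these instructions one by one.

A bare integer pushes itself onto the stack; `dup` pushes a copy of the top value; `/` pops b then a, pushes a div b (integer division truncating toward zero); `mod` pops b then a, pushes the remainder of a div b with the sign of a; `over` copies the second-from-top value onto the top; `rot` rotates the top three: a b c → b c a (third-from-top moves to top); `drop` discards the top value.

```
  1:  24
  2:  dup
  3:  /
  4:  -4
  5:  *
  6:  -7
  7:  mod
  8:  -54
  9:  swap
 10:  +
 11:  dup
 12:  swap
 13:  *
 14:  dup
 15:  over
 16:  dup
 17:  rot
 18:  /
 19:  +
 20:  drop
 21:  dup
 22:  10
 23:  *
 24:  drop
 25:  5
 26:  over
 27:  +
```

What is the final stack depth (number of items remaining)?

24   -> 24
dup  -> 24 24
/    -> 1
-4   -> 1 -4
*    -> -4
-7   -> -4 -7
mod  -> -4
-54  -> -4 -54
swap -> -54 -4
+    -> -58
dup  -> -58 -58
swap -> -58 -58
*    -> 3364
dup  -> 3364 3364
over -> 3364 3364 3364
dup  -> 3364 3364 3364 3364
rot  -> 3364 3364 3364 3364
/    -> 3364 3364 1
+    -> 3364 3365
drop -> 3364
dup  -> 3364 3364
10   -> 3364 3364 10
*    -> 3364 33640
drop -> 3364
5    -> 3364 5
over -> 3364 5 3364
+    -> 3364 3369

2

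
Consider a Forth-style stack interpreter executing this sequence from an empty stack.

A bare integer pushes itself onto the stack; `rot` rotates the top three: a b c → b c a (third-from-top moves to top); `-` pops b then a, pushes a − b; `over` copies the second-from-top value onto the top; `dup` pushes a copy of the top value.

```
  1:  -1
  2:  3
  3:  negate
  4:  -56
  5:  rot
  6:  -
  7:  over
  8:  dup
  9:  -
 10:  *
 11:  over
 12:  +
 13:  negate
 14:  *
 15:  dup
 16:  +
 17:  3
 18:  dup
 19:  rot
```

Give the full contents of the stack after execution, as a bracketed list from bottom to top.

-1     : -1
3      : -1 3
negate : -1 -3
-56    : -1 -3 -56
rot    : -3 -56 -1
-      : -3 -55
over   : -3 -55 -3
dup    : -3 -55 -3 -3
-      : -3 -55 0
*      : -3 0
over   : -3 0 -3
+      : -3 -3
negate : -3 3
*      : -9
dup    : -9 -9
+      : -18
3      : -18 3
dup    : -18 3 3
rot    : 3 3 -18

[3, 3, -18]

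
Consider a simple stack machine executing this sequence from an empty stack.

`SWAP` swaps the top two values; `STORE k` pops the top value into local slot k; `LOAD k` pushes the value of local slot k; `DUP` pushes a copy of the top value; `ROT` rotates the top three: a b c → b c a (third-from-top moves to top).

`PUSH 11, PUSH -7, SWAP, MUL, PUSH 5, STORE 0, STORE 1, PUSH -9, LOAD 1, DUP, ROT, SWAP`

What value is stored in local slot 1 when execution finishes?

PUSH 11 -> [11]
PUSH -7 -> [11, -7]
SWAP    -> [-7, 11]
MUL     -> [-77]
PUSH 5  -> [-77, 5]
STORE 0 -> [-77]
STORE 1 -> []
PUSH -9 -> [-9]
LOAD 1  -> [-9, -77]
DUP     -> [-9, -77, -77]
ROT     -> [-77, -77, -9]
SWAP    -> [-77, -9, -77]

-77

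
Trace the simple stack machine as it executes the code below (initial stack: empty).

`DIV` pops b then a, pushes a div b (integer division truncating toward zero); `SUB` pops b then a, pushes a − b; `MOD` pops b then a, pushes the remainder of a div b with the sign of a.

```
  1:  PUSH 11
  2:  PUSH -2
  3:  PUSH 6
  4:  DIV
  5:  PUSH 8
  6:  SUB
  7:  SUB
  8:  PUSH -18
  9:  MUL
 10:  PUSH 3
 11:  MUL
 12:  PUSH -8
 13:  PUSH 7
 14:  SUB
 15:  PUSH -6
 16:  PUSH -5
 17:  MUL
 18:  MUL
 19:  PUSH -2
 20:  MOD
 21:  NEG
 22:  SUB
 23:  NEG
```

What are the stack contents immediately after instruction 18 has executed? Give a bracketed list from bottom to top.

PUSH 11  : 11
PUSH -2  : 11 -2
PUSH 6   : 11 -2 6
DIV      : 11 0
PUSH 8   : 11 0 8
SUB      : 11 -8
SUB      : 19
PUSH -18 : 19 -18
MUL      : -342
PUSH 3   : -342 3
MUL      : -1026
PUSH -8  : -1026 -8
PUSH 7   : -1026 -8 7
SUB      : -1026 -15
PUSH -6  : -1026 -15 -6
PUSH -5  : -1026 -15 -6 -5
MUL      : -1026 -15 30
MUL      : -1026 -450

[-1026, -450]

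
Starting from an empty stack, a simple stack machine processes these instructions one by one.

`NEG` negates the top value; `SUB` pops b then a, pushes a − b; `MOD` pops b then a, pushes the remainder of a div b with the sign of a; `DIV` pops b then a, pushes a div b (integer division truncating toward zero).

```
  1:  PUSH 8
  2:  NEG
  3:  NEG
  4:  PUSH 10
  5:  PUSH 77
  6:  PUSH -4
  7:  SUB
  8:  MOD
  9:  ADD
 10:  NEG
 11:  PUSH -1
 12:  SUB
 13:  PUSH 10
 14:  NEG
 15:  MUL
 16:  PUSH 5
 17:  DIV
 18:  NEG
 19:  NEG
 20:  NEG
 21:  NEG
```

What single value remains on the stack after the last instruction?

PUSH 8  -> [8]
NEG     -> [-8]
NEG     -> [8]
PUSH 10 -> [8, 10]
PUSH 77 -> [8, 10, 77]
PUSH -4 -> [8, 10, 77, -4]
SUB     -> [8, 10, 81]
MOD     -> [8, 10]
ADD     -> [18]
NEG     -> [-18]
PUSH -1 -> [-18, -1]
SUB     -> [-17]
PUSH 10 -> [-17, 10]
NEG     -> [-17, -10]
MUL     -> [170]
PUSH 5  -> [170, 5]
DIV     -> [34]
NEG     -> [-34]
NEG     -> [34]
NEG     -> [-34]
NEG     -> [34]

34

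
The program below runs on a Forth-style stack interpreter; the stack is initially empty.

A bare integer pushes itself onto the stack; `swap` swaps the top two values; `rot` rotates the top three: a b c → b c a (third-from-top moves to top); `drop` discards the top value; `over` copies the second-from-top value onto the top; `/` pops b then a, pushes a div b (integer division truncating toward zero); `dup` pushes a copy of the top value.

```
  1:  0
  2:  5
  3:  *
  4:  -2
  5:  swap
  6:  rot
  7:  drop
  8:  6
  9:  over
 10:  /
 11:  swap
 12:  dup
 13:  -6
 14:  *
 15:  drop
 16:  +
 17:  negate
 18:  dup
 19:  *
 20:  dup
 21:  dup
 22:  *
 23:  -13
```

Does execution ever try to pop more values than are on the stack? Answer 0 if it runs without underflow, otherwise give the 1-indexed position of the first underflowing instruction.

0    : [0]
5    : [0, 5]
*    : [0]
-2   : [0, -2]
swap : [-2, 0]
rot  — needs 3 operands, stack has 2 → underflow

6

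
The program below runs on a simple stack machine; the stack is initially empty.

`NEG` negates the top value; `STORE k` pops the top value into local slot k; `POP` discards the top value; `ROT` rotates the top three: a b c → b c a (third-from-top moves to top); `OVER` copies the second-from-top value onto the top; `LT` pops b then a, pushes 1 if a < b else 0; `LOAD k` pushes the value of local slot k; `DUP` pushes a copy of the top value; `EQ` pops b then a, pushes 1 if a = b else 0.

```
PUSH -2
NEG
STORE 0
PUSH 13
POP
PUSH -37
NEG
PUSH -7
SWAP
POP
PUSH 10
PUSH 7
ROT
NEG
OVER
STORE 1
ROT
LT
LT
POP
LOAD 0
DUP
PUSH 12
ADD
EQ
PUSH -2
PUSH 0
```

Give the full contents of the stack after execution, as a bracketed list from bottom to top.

[0, -2, 0]

PUSH -2  → -2
NEG      → 2
STORE 0  → (empty)
PUSH 13  → 13
POP      → (empty)
PUSH -37 → -37
NEG      → 37
PUSH -7  → 37 -7
SWAP     → -7 37
POP      → -7
PUSH 10  → -7 10
PUSH 7   → -7 10 7
ROT      → 10 7 -7
NEG      → 10 7 7
OVER     → 10 7 7 7
STORE 1  → 10 7 7
ROT      → 7 7 10
LT       → 7 1
LT       → 0
POP      → (empty)
LOAD 0   → 2
DUP      → 2 2
PUSH 12  → 2 2 12
ADD      → 2 14
EQ       → 0
PUSH -2  → 0 -2
PUSH 0   → 0 -2 0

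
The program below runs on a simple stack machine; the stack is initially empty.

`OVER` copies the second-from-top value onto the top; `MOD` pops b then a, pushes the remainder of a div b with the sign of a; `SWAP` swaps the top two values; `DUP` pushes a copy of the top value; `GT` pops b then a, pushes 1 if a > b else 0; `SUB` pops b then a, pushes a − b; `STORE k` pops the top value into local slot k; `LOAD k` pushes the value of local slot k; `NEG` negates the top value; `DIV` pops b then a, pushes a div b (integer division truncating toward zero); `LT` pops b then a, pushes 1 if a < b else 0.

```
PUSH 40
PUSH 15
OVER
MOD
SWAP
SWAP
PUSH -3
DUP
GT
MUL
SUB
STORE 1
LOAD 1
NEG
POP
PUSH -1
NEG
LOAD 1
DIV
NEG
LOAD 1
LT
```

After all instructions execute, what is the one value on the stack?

PUSH 40  40
PUSH 15  40 15
OVER     40 15 40
MOD      40 15
SWAP     15 40
SWAP     40 15
PUSH -3  40 15 -3
DUP      40 15 -3 -3
GT       40 15 0
MUL      40 0
SUB      40
STORE 1  (empty)
LOAD 1   40
NEG      -40
POP      (empty)
PUSH -1  -1
NEG      1
LOAD 1   1 40
DIV      0
NEG      0
LOAD 1   0 40
LT       1

1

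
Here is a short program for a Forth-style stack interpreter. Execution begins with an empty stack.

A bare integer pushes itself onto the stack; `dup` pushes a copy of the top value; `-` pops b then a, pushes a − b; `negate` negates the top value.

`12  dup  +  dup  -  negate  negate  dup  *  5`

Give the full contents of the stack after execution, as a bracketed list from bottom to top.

[0, 5]

12     -> 12
dup    -> 12 12
+      -> 24
dup    -> 24 24
-      -> 0
negate -> 0
negate -> 0
dup    -> 0 0
*      -> 0
5      -> 0 5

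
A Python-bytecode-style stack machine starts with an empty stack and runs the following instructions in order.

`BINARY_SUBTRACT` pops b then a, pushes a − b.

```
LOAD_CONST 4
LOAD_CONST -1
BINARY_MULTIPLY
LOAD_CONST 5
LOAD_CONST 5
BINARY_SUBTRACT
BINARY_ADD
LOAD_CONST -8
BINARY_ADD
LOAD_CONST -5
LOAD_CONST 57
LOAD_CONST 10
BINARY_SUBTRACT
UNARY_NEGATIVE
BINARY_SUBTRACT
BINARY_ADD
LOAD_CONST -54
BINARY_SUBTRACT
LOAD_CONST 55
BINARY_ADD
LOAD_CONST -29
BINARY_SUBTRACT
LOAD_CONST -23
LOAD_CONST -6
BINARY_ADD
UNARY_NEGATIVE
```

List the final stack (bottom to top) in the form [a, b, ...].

[168, 29]

LOAD_CONST 4    -> [4]
LOAD_CONST -1   -> [4, -1]
BINARY_MULTIPLY -> [-4]
LOAD_CONST 5    -> [-4, 5]
LOAD_CONST 5    -> [-4, 5, 5]
BINARY_SUBTRACT -> [-4, 0]
BINARY_ADD      -> [-4]
LOAD_CONST -8   -> [-4, -8]
BINARY_ADD      -> [-12]
LOAD_CONST -5   -> [-12, -5]
LOAD_CONST 57   -> [-12, -5, 57]
LOAD_CONST 10   -> [-12, -5, 57, 10]
BINARY_SUBTRACT -> [-12, -5, 47]
UNARY_NEGATIVE  -> [-12, -5, -47]
BINARY_SUBTRACT -> [-12, 42]
BINARY_ADD      -> [30]
LOAD_CONST -54  -> [30, -54]
BINARY_SUBTRACT -> [84]
LOAD_CONST 55   -> [84, 55]
BINARY_ADD      -> [139]
LOAD_CONST -29  -> [139, -29]
BINARY_SUBTRACT -> [168]
LOAD_CONST -23  -> [168, -23]
LOAD_CONST -6   -> [168, -23, -6]
BINARY_ADD      -> [168, -29]
UNARY_NEGATIVE  -> [168, 29]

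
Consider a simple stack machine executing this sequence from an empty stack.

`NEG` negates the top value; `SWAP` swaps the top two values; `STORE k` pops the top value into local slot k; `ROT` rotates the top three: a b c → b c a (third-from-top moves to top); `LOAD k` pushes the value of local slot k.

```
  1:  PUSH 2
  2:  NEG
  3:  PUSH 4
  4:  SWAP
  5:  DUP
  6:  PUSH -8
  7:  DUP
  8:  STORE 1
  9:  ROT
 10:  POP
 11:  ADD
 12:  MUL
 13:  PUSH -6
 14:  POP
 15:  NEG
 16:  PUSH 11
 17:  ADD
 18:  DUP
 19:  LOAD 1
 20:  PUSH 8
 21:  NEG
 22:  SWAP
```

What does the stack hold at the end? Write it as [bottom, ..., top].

[51, 51, -8, -8]

PUSH 2  -> 2
NEG     -> -2
PUSH 4  -> -2 4
SWAP    -> 4 -2
DUP     -> 4 -2 -2
PUSH -8 -> 4 -2 -2 -8
DUP     -> 4 -2 -2 -8 -8
STORE 1 -> 4 -2 -2 -8
ROT     -> 4 -2 -8 -2
POP     -> 4 -2 -8
ADD     -> 4 -10
MUL     -> -40
PUSH -6 -> -40 -6
POP     -> -40
NEG     -> 40
PUSH 11 -> 40 11
ADD     -> 51
DUP     -> 51 51
LOAD 1  -> 51 51 -8
PUSH 8  -> 51 51 -8 8
NEG     -> 51 51 -8 -8
SWAP    -> 51 51 -8 -8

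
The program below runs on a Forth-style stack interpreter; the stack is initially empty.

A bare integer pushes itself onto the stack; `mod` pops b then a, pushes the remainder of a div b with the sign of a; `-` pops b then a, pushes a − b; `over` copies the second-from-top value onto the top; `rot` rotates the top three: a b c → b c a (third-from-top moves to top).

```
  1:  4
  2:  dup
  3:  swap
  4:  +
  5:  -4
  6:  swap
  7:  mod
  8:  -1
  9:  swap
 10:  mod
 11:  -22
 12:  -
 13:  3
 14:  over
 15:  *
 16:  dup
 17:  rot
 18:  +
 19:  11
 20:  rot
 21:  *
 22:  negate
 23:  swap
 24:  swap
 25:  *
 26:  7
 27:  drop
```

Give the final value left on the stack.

-58212

4       [4]
dup     [4, 4]
swap    [4, 4]
+       [8]
-4      [8, -4]
swap    [-4, 8]
mod     [-4]
-1      [-4, -1]
swap    [-1, -4]
mod     [-1]
-22     [-1, -22]
-       [21]
3       [21, 3]
over    [21, 3, 21]
*       [21, 63]
dup     [21, 63, 63]
rot     [63, 63, 21]
+       [63, 84]
11      [63, 84, 11]
rot     [84, 11, 63]
*       [84, 693]
negate  [84, -693]
swap    [-693, 84]
swap    [84, -693]
*       [-58212]
7       [-58212, 7]
drop    [-58212]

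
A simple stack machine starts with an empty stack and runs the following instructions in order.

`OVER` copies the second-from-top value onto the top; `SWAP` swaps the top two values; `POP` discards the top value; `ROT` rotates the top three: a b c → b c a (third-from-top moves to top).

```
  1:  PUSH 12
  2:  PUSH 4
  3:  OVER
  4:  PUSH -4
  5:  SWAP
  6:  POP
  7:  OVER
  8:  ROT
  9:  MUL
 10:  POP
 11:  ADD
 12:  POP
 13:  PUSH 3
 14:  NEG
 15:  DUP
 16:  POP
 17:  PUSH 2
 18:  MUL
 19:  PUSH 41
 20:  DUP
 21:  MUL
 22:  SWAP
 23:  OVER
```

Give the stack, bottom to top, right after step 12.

PUSH 12 -> [12]
PUSH 4  -> [12, 4]
OVER    -> [12, 4, 12]
PUSH -4 -> [12, 4, 12, -4]
SWAP    -> [12, 4, -4, 12]
POP     -> [12, 4, -4]
OVER    -> [12, 4, -4, 4]
ROT     -> [12, -4, 4, 4]
MUL     -> [12, -4, 16]
POP     -> [12, -4]
ADD     -> [8]
POP     -> []

[]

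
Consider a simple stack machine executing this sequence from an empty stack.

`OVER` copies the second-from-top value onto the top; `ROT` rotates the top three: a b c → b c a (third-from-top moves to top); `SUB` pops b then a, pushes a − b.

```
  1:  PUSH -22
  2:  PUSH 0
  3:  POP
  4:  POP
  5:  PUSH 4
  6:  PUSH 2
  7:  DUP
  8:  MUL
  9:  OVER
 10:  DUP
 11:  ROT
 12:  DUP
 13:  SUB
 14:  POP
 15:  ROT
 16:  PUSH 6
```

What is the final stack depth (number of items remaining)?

PUSH -22 : [-22]
PUSH 0   : [-22, 0]
POP      : [-22]
POP      : []
PUSH 4   : [4]
PUSH 2   : [4, 2]
DUP      : [4, 2, 2]
MUL      : [4, 4]
OVER     : [4, 4, 4]
DUP      : [4, 4, 4, 4]
ROT      : [4, 4, 4, 4]
DUP      : [4, 4, 4, 4, 4]
SUB      : [4, 4, 4, 0]
POP      : [4, 4, 4]
ROT      : [4, 4, 4]
PUSH 6   : [4, 4, 4, 6]

4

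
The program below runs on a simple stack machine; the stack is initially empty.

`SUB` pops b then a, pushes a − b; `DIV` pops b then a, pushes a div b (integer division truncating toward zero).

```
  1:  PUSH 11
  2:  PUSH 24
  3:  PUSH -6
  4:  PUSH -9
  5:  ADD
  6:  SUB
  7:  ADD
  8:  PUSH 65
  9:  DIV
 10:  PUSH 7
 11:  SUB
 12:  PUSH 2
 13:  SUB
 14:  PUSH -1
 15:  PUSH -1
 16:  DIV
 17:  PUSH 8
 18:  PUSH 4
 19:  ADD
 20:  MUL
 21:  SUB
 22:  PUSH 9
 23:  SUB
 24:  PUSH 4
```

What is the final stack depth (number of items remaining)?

PUSH 11 : 11
PUSH 24 : 11 24
PUSH -6 : 11 24 -6
PUSH -9 : 11 24 -6 -9
ADD     : 11 24 -15
SUB     : 11 39
ADD     : 50
PUSH 65 : 50 65
DIV     : 0
PUSH 7  : 0 7
SUB     : -7
PUSH 2  : -7 2
SUB     : -9
PUSH -1 : -9 -1
PUSH -1 : -9 -1 -1
DIV     : -9 1
PUSH 8  : -9 1 8
PUSH 4  : -9 1 8 4
ADD     : -9 1 12
MUL     : -9 12
SUB     : -21
PUSH 9  : -21 9
SUB     : -30
PUSH 4  : -30 4

2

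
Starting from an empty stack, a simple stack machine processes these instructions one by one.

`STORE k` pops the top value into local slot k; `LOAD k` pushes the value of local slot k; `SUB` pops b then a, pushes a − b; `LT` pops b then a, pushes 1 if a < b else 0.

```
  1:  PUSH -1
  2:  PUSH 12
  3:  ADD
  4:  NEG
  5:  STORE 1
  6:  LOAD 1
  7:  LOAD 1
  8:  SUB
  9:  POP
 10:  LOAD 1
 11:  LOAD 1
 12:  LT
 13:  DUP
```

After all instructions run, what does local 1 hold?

-11

PUSH -1 → [-1]
PUSH 12 → [-1, 12]
ADD     → [11]
NEG     → [-11]
STORE 1 → []
LOAD 1  → [-11]
LOAD 1  → [-11, -11]
SUB     → [0]
POP     → []
LOAD 1  → [-11]
LOAD 1  → [-11, -11]
LT      → [0]
DUP     → [0, 0]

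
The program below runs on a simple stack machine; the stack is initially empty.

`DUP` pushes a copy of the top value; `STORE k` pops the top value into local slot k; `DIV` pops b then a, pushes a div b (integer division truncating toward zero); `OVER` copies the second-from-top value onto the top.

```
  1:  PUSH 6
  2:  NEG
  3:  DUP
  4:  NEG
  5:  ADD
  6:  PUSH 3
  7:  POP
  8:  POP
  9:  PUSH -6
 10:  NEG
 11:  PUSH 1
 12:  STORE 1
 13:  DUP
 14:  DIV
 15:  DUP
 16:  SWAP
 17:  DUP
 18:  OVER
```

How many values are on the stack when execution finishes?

4

PUSH 6  → [6]
NEG     → [-6]
DUP     → [-6, -6]
NEG     → [-6, 6]
ADD     → [0]
PUSH 3  → [0, 3]
POP     → [0]
POP     → []
PUSH -6 → [-6]
NEG     → [6]
PUSH 1  → [6, 1]
STORE 1 → [6]
DUP     → [6, 6]
DIV     → [1]
DUP     → [1, 1]
SWAP    → [1, 1]
DUP     → [1, 1, 1]
OVER    → [1, 1, 1, 1]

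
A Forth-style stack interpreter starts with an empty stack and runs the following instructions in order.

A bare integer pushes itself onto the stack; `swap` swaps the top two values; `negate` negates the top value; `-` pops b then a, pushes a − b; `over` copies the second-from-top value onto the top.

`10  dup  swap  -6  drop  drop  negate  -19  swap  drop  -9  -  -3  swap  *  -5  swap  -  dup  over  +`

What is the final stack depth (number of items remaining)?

2

10     : 10
dup    : 10 10
swap   : 10 10
-6     : 10 10 -6
drop   : 10 10
drop   : 10
negate : -10
-19    : -10 -19
swap   : -19 -10
drop   : -19
-9     : -19 -9
-      : -10
-3     : -10 -3
swap   : -3 -10
*      : 30
-5     : 30 -5
swap   : -5 30
-      : -35
dup    : -35 -35
over   : -35 -35 -35
+      : -35 -70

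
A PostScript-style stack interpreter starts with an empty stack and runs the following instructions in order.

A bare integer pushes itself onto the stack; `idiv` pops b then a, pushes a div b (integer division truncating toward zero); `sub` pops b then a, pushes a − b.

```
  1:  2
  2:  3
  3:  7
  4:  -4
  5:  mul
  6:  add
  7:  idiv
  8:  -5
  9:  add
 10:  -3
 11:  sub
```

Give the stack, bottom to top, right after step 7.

[0]

2    → 2
3    → 2 3
7    → 2 3 7
-4   → 2 3 7 -4
mul  → 2 3 -28
add  → 2 -25
idiv → 0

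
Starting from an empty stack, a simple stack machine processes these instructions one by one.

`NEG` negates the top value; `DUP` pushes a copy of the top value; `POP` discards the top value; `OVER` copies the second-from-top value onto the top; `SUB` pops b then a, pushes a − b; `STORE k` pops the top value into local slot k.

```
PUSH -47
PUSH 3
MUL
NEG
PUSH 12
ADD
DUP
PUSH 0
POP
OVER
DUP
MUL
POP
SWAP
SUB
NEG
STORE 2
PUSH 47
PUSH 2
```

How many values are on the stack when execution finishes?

PUSH -47 : -47
PUSH 3   : -47 3
MUL      : -141
NEG      : 141
PUSH 12  : 141 12
ADD      : 153
DUP      : 153 153
PUSH 0   : 153 153 0
POP      : 153 153
OVER     : 153 153 153
DUP      : 153 153 153 153
MUL      : 153 153 23409
POP      : 153 153
SWAP     : 153 153
SUB      : 0
NEG      : 0
STORE 2  : (empty)
PUSH 47  : 47
PUSH 2   : 47 2

2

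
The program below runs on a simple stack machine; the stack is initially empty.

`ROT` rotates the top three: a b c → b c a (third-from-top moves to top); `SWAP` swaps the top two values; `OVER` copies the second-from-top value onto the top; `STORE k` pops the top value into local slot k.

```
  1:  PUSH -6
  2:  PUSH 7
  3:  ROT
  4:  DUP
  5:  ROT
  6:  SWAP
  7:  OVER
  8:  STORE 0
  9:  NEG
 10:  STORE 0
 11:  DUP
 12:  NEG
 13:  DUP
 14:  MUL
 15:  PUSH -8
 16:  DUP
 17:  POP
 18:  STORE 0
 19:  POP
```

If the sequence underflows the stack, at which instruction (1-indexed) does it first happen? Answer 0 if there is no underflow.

PUSH -6 : [-6]
PUSH 7  : [-6, 7]
ROT  — needs 3 operands, stack has 2 → underflow

3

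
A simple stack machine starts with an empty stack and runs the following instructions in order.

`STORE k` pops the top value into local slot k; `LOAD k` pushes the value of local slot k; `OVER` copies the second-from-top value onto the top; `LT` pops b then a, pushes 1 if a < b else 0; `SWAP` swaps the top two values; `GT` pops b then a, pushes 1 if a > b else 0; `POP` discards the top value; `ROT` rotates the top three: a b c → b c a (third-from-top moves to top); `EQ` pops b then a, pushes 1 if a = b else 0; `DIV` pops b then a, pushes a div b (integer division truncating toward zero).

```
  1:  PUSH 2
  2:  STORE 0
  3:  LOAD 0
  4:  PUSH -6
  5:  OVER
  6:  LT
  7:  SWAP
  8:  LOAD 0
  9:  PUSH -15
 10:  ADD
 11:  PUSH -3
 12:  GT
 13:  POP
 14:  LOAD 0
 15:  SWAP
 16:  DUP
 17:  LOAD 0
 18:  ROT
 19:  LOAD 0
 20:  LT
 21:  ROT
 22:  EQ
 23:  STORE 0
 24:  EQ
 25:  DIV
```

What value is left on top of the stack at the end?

1

PUSH 2   : [2]
STORE 0  : []
LOAD 0   : [2]
PUSH -6  : [2, -6]
OVER     : [2, -6, 2]
LT       : [2, 1]
SWAP     : [1, 2]
LOAD 0   : [1, 2, 2]
PUSH -15 : [1, 2, 2, -15]
ADD      : [1, 2, -13]
PUSH -3  : [1, 2, -13, -3]
GT       : [1, 2, 0]
POP      : [1, 2]
LOAD 0   : [1, 2, 2]
SWAP     : [1, 2, 2]
DUP      : [1, 2, 2, 2]
LOAD 0   : [1, 2, 2, 2, 2]
ROT      : [1, 2, 2, 2, 2]
LOAD 0   : [1, 2, 2, 2, 2, 2]
LT       : [1, 2, 2, 2, 0]
ROT      : [1, 2, 2, 0, 2]
EQ       : [1, 2, 2, 0]
STORE 0  : [1, 2, 2]
EQ       : [1, 1]
DIV      : [1]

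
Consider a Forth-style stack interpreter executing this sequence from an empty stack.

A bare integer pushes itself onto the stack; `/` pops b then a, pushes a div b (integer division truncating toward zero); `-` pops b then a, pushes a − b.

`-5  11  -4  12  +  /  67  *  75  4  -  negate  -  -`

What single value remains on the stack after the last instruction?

-143

-5     : [-5]
11     : [-5, 11]
-4     : [-5, 11, -4]
12     : [-5, 11, -4, 12]
+      : [-5, 11, 8]
/      : [-5, 1]
67     : [-5, 1, 67]
*      : [-5, 67]
75     : [-5, 67, 75]
4      : [-5, 67, 75, 4]
-      : [-5, 67, 71]
negate : [-5, 67, -71]
-      : [-5, 138]
-      : [-143]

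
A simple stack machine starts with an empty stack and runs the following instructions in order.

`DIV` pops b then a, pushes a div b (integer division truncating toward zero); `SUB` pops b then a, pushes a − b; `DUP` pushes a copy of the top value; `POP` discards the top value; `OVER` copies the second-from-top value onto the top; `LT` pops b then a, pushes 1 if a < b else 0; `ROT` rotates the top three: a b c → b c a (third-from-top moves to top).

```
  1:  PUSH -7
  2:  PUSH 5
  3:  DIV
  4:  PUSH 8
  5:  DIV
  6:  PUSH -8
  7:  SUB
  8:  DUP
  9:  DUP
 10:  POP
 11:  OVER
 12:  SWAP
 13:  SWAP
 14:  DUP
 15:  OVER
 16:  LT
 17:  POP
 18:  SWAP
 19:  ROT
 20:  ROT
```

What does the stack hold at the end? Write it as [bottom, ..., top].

[8, 8, 8]

PUSH -7 → [-7]
PUSH 5  → [-7, 5]
DIV     → [-1]
PUSH 8  → [-1, 8]
DIV     → [0]
PUSH -8 → [0, -8]
SUB     → [8]
DUP     → [8, 8]
DUP     → [8, 8, 8]
POP     → [8, 8]
OVER    → [8, 8, 8]
SWAP    → [8, 8, 8]
SWAP    → [8, 8, 8]
DUP     → [8, 8, 8, 8]
OVER    → [8, 8, 8, 8, 8]
LT      → [8, 8, 8, 0]
POP     → [8, 8, 8]
SWAP    → [8, 8, 8]
ROT     → [8, 8, 8]
ROT     → [8, 8, 8]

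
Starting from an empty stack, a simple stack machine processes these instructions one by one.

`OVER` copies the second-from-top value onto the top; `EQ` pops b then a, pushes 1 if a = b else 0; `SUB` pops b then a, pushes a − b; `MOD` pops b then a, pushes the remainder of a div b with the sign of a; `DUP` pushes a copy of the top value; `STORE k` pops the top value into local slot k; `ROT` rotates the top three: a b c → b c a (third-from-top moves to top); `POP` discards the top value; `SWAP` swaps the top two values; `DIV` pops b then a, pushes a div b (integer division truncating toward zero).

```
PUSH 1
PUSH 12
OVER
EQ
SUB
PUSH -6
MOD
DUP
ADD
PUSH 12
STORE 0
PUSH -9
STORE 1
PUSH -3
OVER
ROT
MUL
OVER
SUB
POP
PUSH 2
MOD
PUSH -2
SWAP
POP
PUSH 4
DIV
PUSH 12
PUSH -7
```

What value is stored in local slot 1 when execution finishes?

-9

PUSH 1  -> [1]
PUSH 12 -> [1, 12]
OVER    -> [1, 12, 1]
EQ      -> [1, 0]
SUB     -> [1]
PUSH -6 -> [1, -6]
MOD     -> [1]
DUP     -> [1, 1]
ADD     -> [2]
PUSH 12 -> [2, 12]
STORE 0 -> [2]
PUSH -9 -> [2, -9]
STORE 1 -> [2]
PUSH -3 -> [2, -3]
OVER    -> [2, -3, 2]
ROT     -> [-3, 2, 2]
MUL     -> [-3, 4]
OVER    -> [-3, 4, -3]
SUB     -> [-3, 7]
POP     -> [-3]
PUSH 2  -> [-3, 2]
MOD     -> [-1]
PUSH -2 -> [-1, -2]
SWAP    -> [-2, -1]
POP     -> [-2]
PUSH 4  -> [-2, 4]
DIV     -> [0]
PUSH 12 -> [0, 12]
PUSH -7 -> [0, 12, -7]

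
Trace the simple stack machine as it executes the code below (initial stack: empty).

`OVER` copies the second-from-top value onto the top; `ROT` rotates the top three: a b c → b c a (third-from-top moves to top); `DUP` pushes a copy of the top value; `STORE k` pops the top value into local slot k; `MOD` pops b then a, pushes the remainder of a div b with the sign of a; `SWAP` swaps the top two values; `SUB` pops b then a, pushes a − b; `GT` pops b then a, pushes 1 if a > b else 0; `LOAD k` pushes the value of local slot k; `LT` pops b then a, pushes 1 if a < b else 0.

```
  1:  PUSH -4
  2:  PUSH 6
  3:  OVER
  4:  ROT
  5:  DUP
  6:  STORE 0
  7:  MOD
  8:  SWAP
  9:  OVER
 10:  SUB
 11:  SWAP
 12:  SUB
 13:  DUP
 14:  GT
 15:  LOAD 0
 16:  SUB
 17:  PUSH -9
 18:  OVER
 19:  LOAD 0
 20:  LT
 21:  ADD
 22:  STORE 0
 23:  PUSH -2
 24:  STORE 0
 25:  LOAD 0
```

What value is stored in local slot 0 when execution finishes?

-2

PUSH -4  [-4]
PUSH 6   [-4, 6]
OVER     [-4, 6, -4]
ROT      [6, -4, -4]
DUP      [6, -4, -4, -4]
STORE 0  [6, -4, -4]
MOD      [6, 0]
SWAP     [0, 6]
OVER     [0, 6, 0]
SUB      [0, 6]
SWAP     [6, 0]
SUB      [6]
DUP      [6, 6]
GT       [0]
LOAD 0   [0, -4]
SUB      [4]
PUSH -9  [4, -9]
OVER     [4, -9, 4]
LOAD 0   [4, -9, 4, -4]
LT       [4, -9, 0]
ADD      [4, -9]
STORE 0  [4]
PUSH -2  [4, -2]
STORE 0  [4]
LOAD 0   [4, -2]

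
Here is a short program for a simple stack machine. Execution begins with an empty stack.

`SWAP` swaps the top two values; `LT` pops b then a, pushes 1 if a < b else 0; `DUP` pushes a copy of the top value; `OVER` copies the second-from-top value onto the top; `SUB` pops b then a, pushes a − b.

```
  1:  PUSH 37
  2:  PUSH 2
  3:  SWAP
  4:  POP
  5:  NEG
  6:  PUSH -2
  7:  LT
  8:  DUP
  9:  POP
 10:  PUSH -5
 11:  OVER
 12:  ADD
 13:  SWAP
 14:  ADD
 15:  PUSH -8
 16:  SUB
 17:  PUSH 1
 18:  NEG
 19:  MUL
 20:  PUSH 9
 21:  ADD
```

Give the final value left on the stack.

6

PUSH 37 : 37
PUSH 2  : 37 2
SWAP    : 2 37
POP     : 2
NEG     : -2
PUSH -2 : -2 -2
LT      : 0
DUP     : 0 0
POP     : 0
PUSH -5 : 0 -5
OVER    : 0 -5 0
ADD     : 0 -5
SWAP    : -5 0
ADD     : -5
PUSH -8 : -5 -8
SUB     : 3
PUSH 1  : 3 1
NEG     : 3 -1
MUL     : -3
PUSH 9  : -3 9
ADD     : 6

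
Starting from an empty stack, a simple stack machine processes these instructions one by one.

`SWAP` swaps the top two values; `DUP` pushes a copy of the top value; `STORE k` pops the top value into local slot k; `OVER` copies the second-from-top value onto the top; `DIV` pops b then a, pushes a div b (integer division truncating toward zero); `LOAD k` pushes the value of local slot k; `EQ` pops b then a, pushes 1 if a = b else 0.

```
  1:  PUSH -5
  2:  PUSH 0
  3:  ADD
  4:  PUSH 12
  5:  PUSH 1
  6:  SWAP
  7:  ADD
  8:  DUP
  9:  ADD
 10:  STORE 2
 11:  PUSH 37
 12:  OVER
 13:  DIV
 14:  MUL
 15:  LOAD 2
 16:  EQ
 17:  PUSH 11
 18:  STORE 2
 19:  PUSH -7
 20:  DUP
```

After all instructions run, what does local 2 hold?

11

PUSH -5  -5
PUSH 0   -5 0
ADD      -5
PUSH 12  -5 12
PUSH 1   -5 12 1
SWAP     -5 1 12
ADD      -5 13
DUP      -5 13 13
ADD      -5 26
STORE 2  -5
PUSH 37  -5 37
OVER     -5 37 -5
DIV      -5 -7
MUL      35
LOAD 2   35 26
EQ       0
PUSH 11  0 11
STORE 2  0
PUSH -7  0 -7
DUP      0 -7 -7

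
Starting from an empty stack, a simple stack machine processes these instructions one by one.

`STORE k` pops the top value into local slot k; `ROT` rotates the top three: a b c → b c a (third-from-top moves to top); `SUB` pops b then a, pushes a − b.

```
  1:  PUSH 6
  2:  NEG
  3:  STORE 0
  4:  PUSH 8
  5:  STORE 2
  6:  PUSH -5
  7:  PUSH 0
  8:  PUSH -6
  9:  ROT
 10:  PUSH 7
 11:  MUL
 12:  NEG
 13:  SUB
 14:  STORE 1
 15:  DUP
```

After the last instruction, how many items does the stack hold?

2

PUSH 6   [6]
NEG      [-6]
STORE 0  []
PUSH 8   [8]
STORE 2  []
PUSH -5  [-5]
PUSH 0   [-5, 0]
PUSH -6  [-5, 0, -6]
ROT      [0, -6, -5]
PUSH 7   [0, -6, -5, 7]
MUL      [0, -6, -35]
NEG      [0, -6, 35]
SUB      [0, -41]
STORE 1  [0]
DUP      [0, 0]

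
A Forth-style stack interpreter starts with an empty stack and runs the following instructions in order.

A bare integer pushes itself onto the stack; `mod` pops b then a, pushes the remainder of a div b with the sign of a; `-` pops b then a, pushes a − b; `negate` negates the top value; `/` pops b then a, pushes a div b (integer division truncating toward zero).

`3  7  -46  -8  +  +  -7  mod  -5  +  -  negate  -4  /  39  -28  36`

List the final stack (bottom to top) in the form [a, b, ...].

3       3
7       3 7
-46     3 7 -46
-8      3 7 -46 -8
+       3 7 -54
+       3 -47
-7      3 -47 -7
mod     3 -5
-5      3 -5 -5
+       3 -10
-       13
negate  -13
-4      -13 -4
/       3
39      3 39
-28     3 39 -28
36      3 39 -28 36

[3, 39, -28, 36]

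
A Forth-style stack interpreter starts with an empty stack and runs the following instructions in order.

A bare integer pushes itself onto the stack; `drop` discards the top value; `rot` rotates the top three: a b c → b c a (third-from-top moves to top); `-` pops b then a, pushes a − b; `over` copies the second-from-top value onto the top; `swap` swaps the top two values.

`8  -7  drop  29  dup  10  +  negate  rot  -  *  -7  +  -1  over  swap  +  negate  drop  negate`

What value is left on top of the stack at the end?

8       8
-7      8 -7
drop    8
29      8 29
dup     8 29 29
10      8 29 29 10
+       8 29 39
negate  8 29 -39
rot     29 -39 8
-       29 -47
*       -1363
-7      -1363 -7
+       -1370
-1      -1370 -1
over    -1370 -1 -1370
swap    -1370 -1370 -1
+       -1370 -1371
negate  -1370 1371
drop    -1370
negate  1370

1370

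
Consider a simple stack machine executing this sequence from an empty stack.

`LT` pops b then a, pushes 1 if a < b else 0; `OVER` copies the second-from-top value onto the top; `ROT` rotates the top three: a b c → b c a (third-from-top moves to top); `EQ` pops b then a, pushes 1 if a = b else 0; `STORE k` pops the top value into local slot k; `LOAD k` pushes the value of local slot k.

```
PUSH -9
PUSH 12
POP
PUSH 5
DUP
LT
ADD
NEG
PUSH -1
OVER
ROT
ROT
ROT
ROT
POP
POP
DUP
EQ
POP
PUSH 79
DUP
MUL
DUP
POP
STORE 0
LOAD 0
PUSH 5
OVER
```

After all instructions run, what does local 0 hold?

6241

PUSH -9 : [-9]
PUSH 12 : [-9, 12]
POP     : [-9]
PUSH 5  : [-9, 5]
DUP     : [-9, 5, 5]
LT      : [-9, 0]
ADD     : [-9]
NEG     : [9]
PUSH -1 : [9, -1]
OVER    : [9, -1, 9]
ROT     : [-1, 9, 9]
ROT     : [9, 9, -1]
ROT     : [9, -1, 9]
ROT     : [-1, 9, 9]
POP     : [-1, 9]
POP     : [-1]
DUP     : [-1, -1]
EQ      : [1]
POP     : []
PUSH 79 : [79]
DUP     : [79, 79]
MUL     : [6241]
DUP     : [6241, 6241]
POP     : [6241]
STORE 0 : []
LOAD 0  : [6241]
PUSH 5  : [6241, 5]
OVER    : [6241, 5, 6241]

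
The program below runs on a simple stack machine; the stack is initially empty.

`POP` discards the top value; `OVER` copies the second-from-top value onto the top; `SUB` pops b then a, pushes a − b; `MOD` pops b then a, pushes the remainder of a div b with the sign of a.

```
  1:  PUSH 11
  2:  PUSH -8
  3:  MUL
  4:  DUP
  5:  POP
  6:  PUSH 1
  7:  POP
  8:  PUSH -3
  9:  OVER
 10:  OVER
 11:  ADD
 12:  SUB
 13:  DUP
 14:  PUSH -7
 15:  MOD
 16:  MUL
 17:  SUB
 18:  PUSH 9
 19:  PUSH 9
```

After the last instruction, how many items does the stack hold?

PUSH 11 → [11]
PUSH -8 → [11, -8]
MUL     → [-88]
DUP     → [-88, -88]
POP     → [-88]
PUSH 1  → [-88, 1]
POP     → [-88]
PUSH -3 → [-88, -3]
OVER    → [-88, -3, -88]
OVER    → [-88, -3, -88, -3]
ADD     → [-88, -3, -91]
SUB     → [-88, 88]
DUP     → [-88, 88, 88]
PUSH -7 → [-88, 88, 88, -7]
MOD     → [-88, 88, 4]
MUL     → [-88, 352]
SUB     → [-440]
PUSH 9  → [-440, 9]
PUSH 9  → [-440, 9, 9]

3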